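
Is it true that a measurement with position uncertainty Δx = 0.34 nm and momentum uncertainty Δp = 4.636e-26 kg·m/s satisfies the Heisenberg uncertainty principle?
No, it violates the uncertainty principle (impossible measurement).

Calculate the product ΔxΔp:
ΔxΔp = (3.400e-10 m) × (4.636e-26 kg·m/s)
ΔxΔp = 1.576e-35 J·s

Compare to the minimum allowed value ℏ/2:
ℏ/2 = 5.273e-35 J·s

Since ΔxΔp = 1.576e-35 J·s < 5.273e-35 J·s = ℏ/2,
the measurement violates the uncertainty principle.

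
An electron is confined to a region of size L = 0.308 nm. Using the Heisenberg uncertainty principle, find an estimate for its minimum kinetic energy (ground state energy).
100.406 meV

Using the uncertainty principle to estimate ground state energy:

1. The position uncertainty is approximately the confinement size:
   Δx ≈ L = 3.080e-10 m

2. From ΔxΔp ≥ ℏ/2, the minimum momentum uncertainty is:
   Δp ≈ ℏ/(2L) = 1.712e-25 kg·m/s

3. The kinetic energy is approximately:
   KE ≈ (Δp)²/(2m) = (1.712e-25)²/(2 × 9.109e-31 kg)
   KE ≈ 1.609e-20 J = 100.406 meV

This is an order-of-magnitude estimate of the ground state energy.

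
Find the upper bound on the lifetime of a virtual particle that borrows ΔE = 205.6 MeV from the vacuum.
1.601 ys

Using the energy-time uncertainty principle:
ΔEΔt ≥ ℏ/2

For a virtual particle borrowing energy ΔE, the maximum lifetime is:
Δt_max = ℏ/(2ΔE)

Converting energy:
ΔE = 205.6 MeV = 3.294e-11 J

Δt_max = (1.055e-34 J·s) / (2 × 3.294e-11 J)
Δt_max = 1.601e-24 s = 1.601 ys

Virtual particles with higher borrowed energy exist for shorter times.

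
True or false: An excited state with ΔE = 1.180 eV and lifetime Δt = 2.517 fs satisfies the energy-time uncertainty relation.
Yes, it satisfies the uncertainty relation.

Calculate the product ΔEΔt:
ΔE = 1.180 eV = 1.891e-19 J
ΔEΔt = (1.891e-19 J) × (2.517e-15 s)
ΔEΔt = 4.759e-34 J·s

Compare to the minimum allowed value ℏ/2:
ℏ/2 = 5.273e-35 J·s

Since ΔEΔt = 4.759e-34 J·s ≥ 5.273e-35 J·s = ℏ/2,
this satisfies the uncertainty relation.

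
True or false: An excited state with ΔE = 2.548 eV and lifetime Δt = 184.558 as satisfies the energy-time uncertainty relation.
Yes, it satisfies the uncertainty relation.

Calculate the product ΔEΔt:
ΔE = 2.548 eV = 4.082e-19 J
ΔEΔt = (4.082e-19 J) × (1.846e-16 s)
ΔEΔt = 7.534e-35 J·s

Compare to the minimum allowed value ℏ/2:
ℏ/2 = 5.273e-35 J·s

Since ΔEΔt = 7.534e-35 J·s ≥ 5.273e-35 J·s = ℏ/2,
this satisfies the uncertainty relation.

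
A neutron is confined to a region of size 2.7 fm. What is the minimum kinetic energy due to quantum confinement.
710.605 keV

Using the uncertainty principle:

1. Position uncertainty: Δx ≈ 2.700e-15 m
2. Minimum momentum uncertainty: Δp = ℏ/(2Δx) = 1.953e-20 kg·m/s
3. Minimum kinetic energy:
   KE = (Δp)²/(2m) = (1.953e-20)²/(2 × 1.675e-27 kg)
   KE = 1.139e-13 J = 710.605 keV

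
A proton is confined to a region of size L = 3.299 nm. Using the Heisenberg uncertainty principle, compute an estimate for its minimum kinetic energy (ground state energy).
476.639 neV

Using the uncertainty principle to estimate ground state energy:

1. The position uncertainty is approximately the confinement size:
   Δx ≈ L = 3.299e-09 m

2. From ΔxΔp ≥ ℏ/2, the minimum momentum uncertainty is:
   Δp ≈ ℏ/(2L) = 1.598e-26 kg·m/s

3. The kinetic energy is approximately:
   KE ≈ (Δp)²/(2m) = (1.598e-26)²/(2 × 1.673e-27 kg)
   KE ≈ 7.637e-26 J = 476.639 neV

This is an order-of-magnitude estimate of the ground state energy.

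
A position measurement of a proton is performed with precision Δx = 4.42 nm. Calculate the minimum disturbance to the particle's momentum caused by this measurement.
1.193 × 10^-26 kg·m/s

The uncertainty principle implies that measuring position disturbs momentum:
ΔxΔp ≥ ℏ/2

When we measure position with precision Δx, we necessarily introduce a momentum uncertainty:
Δp ≥ ℏ/(2Δx)
Δp_min = (1.055e-34 J·s) / (2 × 4.420e-09 m)
Δp_min = 1.193e-26 kg·m/s

The more precisely we measure position, the greater the momentum disturbance.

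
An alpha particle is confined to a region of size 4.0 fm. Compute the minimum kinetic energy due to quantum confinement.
81.613 keV

Using the uncertainty principle:

1. Position uncertainty: Δx ≈ 4.000e-15 m
2. Minimum momentum uncertainty: Δp = ℏ/(2Δx) = 1.318e-20 kg·m/s
3. Minimum kinetic energy:
   KE = (Δp)²/(2m) = (1.318e-20)²/(2 × 6.645e-27 kg)
   KE = 1.308e-14 J = 81.613 keV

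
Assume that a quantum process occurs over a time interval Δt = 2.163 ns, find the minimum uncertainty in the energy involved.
152.153 neV

Using the energy-time uncertainty principle:
ΔEΔt ≥ ℏ/2

The minimum uncertainty in energy is:
ΔE_min = ℏ/(2Δt)
ΔE_min = (1.055e-34 J·s) / (2 × 2.163e-09 s)
ΔE_min = 2.438e-26 J = 152.153 neV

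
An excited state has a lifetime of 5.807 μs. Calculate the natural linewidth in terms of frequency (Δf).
13.704 kHz

Using the energy-time uncertainty principle and E = hf:
ΔEΔt ≥ ℏ/2
hΔf·Δt ≥ ℏ/2

The minimum frequency uncertainty is:
Δf = ℏ/(2hτ) = 1/(4πτ)
Δf = 1/(4π × 5.807e-06 s)
Δf = 1.370e+04 Hz = 13.704 kHz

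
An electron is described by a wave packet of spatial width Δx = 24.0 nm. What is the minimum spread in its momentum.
2.197 × 10^-27 kg·m/s

For a wave packet, the spatial width Δx and momentum spread Δp are related by the uncertainty principle:
ΔxΔp ≥ ℏ/2

The minimum momentum spread is:
Δp_min = ℏ/(2Δx)
Δp_min = (1.055e-34 J·s) / (2 × 2.400e-08 m)
Δp_min = 2.197e-27 kg·m/s

A wave packet cannot have both a well-defined position and well-defined momentum.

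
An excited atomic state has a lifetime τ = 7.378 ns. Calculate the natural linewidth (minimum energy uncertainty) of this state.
44.606 neV

Using the energy-time uncertainty principle:
ΔEΔt ≥ ℏ/2

The lifetime τ represents the time uncertainty Δt.
The natural linewidth (minimum energy uncertainty) is:

ΔE = ℏ/(2τ)
ΔE = (1.055e-34 J·s) / (2 × 7.378e-09 s)
ΔE = 7.147e-27 J = 44.606 neV

This natural linewidth limits the precision of spectroscopic measurements.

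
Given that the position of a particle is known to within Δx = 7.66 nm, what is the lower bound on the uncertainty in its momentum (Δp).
6.884 × 10^-27 kg·m/s

Using the Heisenberg uncertainty principle:
ΔxΔp ≥ ℏ/2

The minimum uncertainty in momentum is:
Δp_min = ℏ/(2Δx)
Δp_min = (1.055e-34 J·s) / (2 × 7.660e-09 m)
Δp_min = 6.884e-27 kg·m/s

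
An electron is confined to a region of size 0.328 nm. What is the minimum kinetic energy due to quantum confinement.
88.535 meV

Using the uncertainty principle:

1. Position uncertainty: Δx ≈ 3.280e-10 m
2. Minimum momentum uncertainty: Δp = ℏ/(2Δx) = 1.608e-25 kg·m/s
3. Minimum kinetic energy:
   KE = (Δp)²/(2m) = (1.608e-25)²/(2 × 9.109e-31 kg)
   KE = 1.418e-20 J = 88.535 meV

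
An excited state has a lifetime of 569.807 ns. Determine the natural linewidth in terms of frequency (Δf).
139.657 kHz

Using the energy-time uncertainty principle and E = hf:
ΔEΔt ≥ ℏ/2
hΔf·Δt ≥ ℏ/2

The minimum frequency uncertainty is:
Δf = ℏ/(2hτ) = 1/(4πτ)
Δf = 1/(4π × 5.698e-07 s)
Δf = 1.397e+05 Hz = 139.657 kHz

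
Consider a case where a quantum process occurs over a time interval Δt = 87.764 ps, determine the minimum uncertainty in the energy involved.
3.750 μeV

Using the energy-time uncertainty principle:
ΔEΔt ≥ ℏ/2

The minimum uncertainty in energy is:
ΔE_min = ℏ/(2Δt)
ΔE_min = (1.055e-34 J·s) / (2 × 8.776e-11 s)
ΔE_min = 6.008e-25 J = 3.750 μeV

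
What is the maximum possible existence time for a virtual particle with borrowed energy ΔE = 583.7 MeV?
5.638 × 10^-25 s

Using the energy-time uncertainty principle:
ΔEΔt ≥ ℏ/2

For a virtual particle borrowing energy ΔE, the maximum lifetime is:
Δt_max = ℏ/(2ΔE)

Converting energy:
ΔE = 583.7 MeV = 9.352e-11 J

Δt_max = (1.055e-34 J·s) / (2 × 9.352e-11 J)
Δt_max = 5.638e-25 s = 5.638 × 10^-25 s

Virtual particles with higher borrowed energy exist for shorter times.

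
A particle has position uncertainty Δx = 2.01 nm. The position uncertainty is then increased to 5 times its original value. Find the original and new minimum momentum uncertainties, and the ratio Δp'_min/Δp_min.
Original Δp_min = 2.623 × 10^-26 kg·m/s; new Δp'_min = 5.247 × 10^-27 kg·m/s; ratio Δp'_min/Δp_min = 1/5.

From the uncertainty principle ΔxΔp ≥ ℏ/2, the minimum momentum uncertainty is Δp_min = ℏ/(2Δx).

Original (Δx = 2.01 nm = 2.010e-09 m):
Δp_min = (1.055e-34 J·s)/(2 × 2.010e-09 m) = 2.623e-26 kg·m/s

When Δx → 5Δx:
Δp'_min = ℏ/(2 × 5Δx) = (1/5) × ℏ/(2Δx) = (1/5) × Δp_min
Δp'_min = 1/5 × 2.623e-26 kg·m/s = 5.247e-27 kg·m/s

Since Δp_min ∝ 1/Δx, when Δx is increased to 5 times its original value, Δp_min decreases to 1/5 of its original value.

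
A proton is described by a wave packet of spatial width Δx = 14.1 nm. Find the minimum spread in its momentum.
3.740 × 10^-27 kg·m/s

For a wave packet, the spatial width Δx and momentum spread Δp are related by the uncertainty principle:
ΔxΔp ≥ ℏ/2

The minimum momentum spread is:
Δp_min = ℏ/(2Δx)
Δp_min = (1.055e-34 J·s) / (2 × 1.410e-08 m)
Δp_min = 3.740e-27 kg·m/s

A wave packet cannot have both a well-defined position and well-defined momentum.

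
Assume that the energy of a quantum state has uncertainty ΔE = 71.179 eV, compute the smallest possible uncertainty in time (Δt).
4.624 as

Using the energy-time uncertainty principle:
ΔEΔt ≥ ℏ/2

The minimum uncertainty in time is:
Δt_min = ℏ/(2ΔE)
Δt_min = (1.055e-34 J·s) / (2 × 1.140e-17 J)
Δt_min = 4.624e-18 s = 4.624 as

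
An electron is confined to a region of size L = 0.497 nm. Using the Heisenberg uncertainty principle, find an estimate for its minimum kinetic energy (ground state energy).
38.561 meV

Using the uncertainty principle to estimate ground state energy:

1. The position uncertainty is approximately the confinement size:
   Δx ≈ L = 4.970e-10 m

2. From ΔxΔp ≥ ℏ/2, the minimum momentum uncertainty is:
   Δp ≈ ℏ/(2L) = 1.061e-25 kg·m/s

3. The kinetic energy is approximately:
   KE ≈ (Δp)²/(2m) = (1.061e-25)²/(2 × 9.109e-31 kg)
   KE ≈ 6.178e-21 J = 38.561 meV

This is an order-of-magnitude estimate of the ground state energy.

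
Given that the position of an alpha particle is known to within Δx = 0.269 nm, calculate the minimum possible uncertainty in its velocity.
29.500 m/s

Using the Heisenberg uncertainty principle and Δp = mΔv:
ΔxΔp ≥ ℏ/2
Δx(mΔv) ≥ ℏ/2

The minimum uncertainty in velocity is:
Δv_min = ℏ/(2mΔx)
Δv_min = (1.055e-34 J·s) / (2 × 6.645e-27 kg × 2.690e-10 m)
Δv_min = 2.950e+01 m/s = 29.500 m/s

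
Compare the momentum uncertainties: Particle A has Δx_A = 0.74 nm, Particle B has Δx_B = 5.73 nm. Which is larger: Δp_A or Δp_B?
Particle A has the larger minimum momentum uncertainty, by a factor of 7.74.

For each particle, the minimum momentum uncertainty is Δp_min = ℏ/(2Δx):

Particle A: Δp_A = ℏ/(2×7.400e-10 m) = 7.125e-26 kg·m/s
Particle B: Δp_B = ℏ/(2×5.730e-09 m) = 9.202e-27 kg·m/s

Ratio: Δp_A/Δp_B = 7.74

Since Δp_min ∝ 1/Δx, the particle with smaller position uncertainty (A) has larger momentum uncertainty.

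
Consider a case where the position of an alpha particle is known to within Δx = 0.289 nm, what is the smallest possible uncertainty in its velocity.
27.458 m/s

Using the Heisenberg uncertainty principle and Δp = mΔv:
ΔxΔp ≥ ℏ/2
Δx(mΔv) ≥ ℏ/2

The minimum uncertainty in velocity is:
Δv_min = ℏ/(2mΔx)
Δv_min = (1.055e-34 J·s) / (2 × 6.645e-27 kg × 2.890e-10 m)
Δv_min = 2.746e+01 m/s = 27.458 m/s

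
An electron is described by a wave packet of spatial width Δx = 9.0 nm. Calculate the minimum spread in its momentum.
5.859 × 10^-27 kg·m/s

For a wave packet, the spatial width Δx and momentum spread Δp are related by the uncertainty principle:
ΔxΔp ≥ ℏ/2

The minimum momentum spread is:
Δp_min = ℏ/(2Δx)
Δp_min = (1.055e-34 J·s) / (2 × 9.000e-09 m)
Δp_min = 5.859e-27 kg·m/s

A wave packet cannot have both a well-defined position and well-defined momentum.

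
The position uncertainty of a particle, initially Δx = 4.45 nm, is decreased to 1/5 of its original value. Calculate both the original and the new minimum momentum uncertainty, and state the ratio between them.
Original Δp_min = 1.185 × 10^-26 kg·m/s; new Δp'_min = 5.925 × 10^-26 kg·m/s; ratio Δp'_min/Δp_min = 5.

From the uncertainty principle ΔxΔp ≥ ℏ/2, the minimum momentum uncertainty is Δp_min = ℏ/(2Δx).

Original (Δx = 4.45 nm = 4.450e-09 m):
Δp_min = (1.055e-34 J·s)/(2 × 4.450e-09 m) = 1.185e-26 kg·m/s

When Δx → (1/5)Δx:
Δp'_min = ℏ/(2 × (1/5)Δx) = 5 × ℏ/(2Δx) = 5 × Δp_min
Δp'_min = 5 × 1.185e-26 kg·m/s = 5.925e-26 kg·m/s

Since Δp_min ∝ 1/Δx, when Δx is decreased to 1/5 of its original value, Δp_min increases to 5 times its original value.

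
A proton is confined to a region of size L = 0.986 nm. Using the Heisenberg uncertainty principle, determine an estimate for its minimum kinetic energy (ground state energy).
5.336 μeV

Using the uncertainty principle to estimate ground state energy:

1. The position uncertainty is approximately the confinement size:
   Δx ≈ L = 9.860e-10 m

2. From ΔxΔp ≥ ℏ/2, the minimum momentum uncertainty is:
   Δp ≈ ℏ/(2L) = 5.348e-26 kg·m/s

3. The kinetic energy is approximately:
   KE ≈ (Δp)²/(2m) = (5.348e-26)²/(2 × 1.673e-27 kg)
   KE ≈ 8.549e-25 J = 5.336 μeV

This is an order-of-magnitude estimate of the ground state energy.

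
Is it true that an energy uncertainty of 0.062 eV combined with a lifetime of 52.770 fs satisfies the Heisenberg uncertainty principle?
Yes, it satisfies the uncertainty relation.

Calculate the product ΔEΔt:
ΔE = 0.062 eV = 9.933e-21 J
ΔEΔt = (9.933e-21 J) × (5.277e-14 s)
ΔEΔt = 5.242e-34 J·s

Compare to the minimum allowed value ℏ/2:
ℏ/2 = 5.273e-35 J·s

Since ΔEΔt = 5.242e-34 J·s ≥ 5.273e-35 J·s = ℏ/2,
this satisfies the uncertainty relation.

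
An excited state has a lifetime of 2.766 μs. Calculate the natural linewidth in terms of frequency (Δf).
28.770 kHz

Using the energy-time uncertainty principle and E = hf:
ΔEΔt ≥ ℏ/2
hΔf·Δt ≥ ℏ/2

The minimum frequency uncertainty is:
Δf = ℏ/(2hτ) = 1/(4πτ)
Δf = 1/(4π × 2.766e-06 s)
Δf = 2.877e+04 Hz = 28.770 kHz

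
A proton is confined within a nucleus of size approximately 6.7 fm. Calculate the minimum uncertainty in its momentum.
7.870 × 10^-21 kg·m/s

Using the Heisenberg uncertainty principle:
ΔxΔp ≥ ℏ/2

With Δx ≈ L = 6.700e-15 m (the confinement size):
Δp_min = ℏ/(2Δx)
Δp_min = (1.055e-34 J·s) / (2 × 6.700e-15 m)
Δp_min = 7.870e-21 kg·m/s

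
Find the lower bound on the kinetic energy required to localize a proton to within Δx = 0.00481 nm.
224.215 meV

Localizing a particle requires giving it sufficient momentum uncertainty:

1. From uncertainty principle: Δp ≥ ℏ/(2Δx)
   Δp_min = (1.055e-34 J·s) / (2 × 4.810e-12 m)
   Δp_min = 1.096e-23 kg·m/s

2. This momentum uncertainty corresponds to kinetic energy:
   KE ≈ (Δp)²/(2m) = (1.096e-23)²/(2 × 1.673e-27 kg)
   KE = 3.592e-20 J = 224.215 meV

Tighter localization requires more energy.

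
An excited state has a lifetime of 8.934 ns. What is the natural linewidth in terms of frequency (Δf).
8.907 MHz

Using the energy-time uncertainty principle and E = hf:
ΔEΔt ≥ ℏ/2
hΔf·Δt ≥ ℏ/2

The minimum frequency uncertainty is:
Δf = ℏ/(2hτ) = 1/(4πτ)
Δf = 1/(4π × 8.934e-09 s)
Δf = 8.907e+06 Hz = 8.907 MHz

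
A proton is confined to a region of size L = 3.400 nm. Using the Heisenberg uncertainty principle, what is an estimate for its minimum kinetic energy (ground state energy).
448.742 neV

Using the uncertainty principle to estimate ground state energy:

1. The position uncertainty is approximately the confinement size:
   Δx ≈ L = 3.400e-09 m

2. From ΔxΔp ≥ ℏ/2, the minimum momentum uncertainty is:
   Δp ≈ ℏ/(2L) = 1.551e-26 kg·m/s

3. The kinetic energy is approximately:
   KE ≈ (Δp)²/(2m) = (1.551e-26)²/(2 × 1.673e-27 kg)
   KE ≈ 7.190e-26 J = 448.742 neV

This is an order-of-magnitude estimate of the ground state energy.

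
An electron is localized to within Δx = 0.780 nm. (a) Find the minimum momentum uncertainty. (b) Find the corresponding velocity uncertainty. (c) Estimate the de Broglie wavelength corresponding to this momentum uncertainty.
(a) Δp_min = 6.760 × 10^-26 kg·m/s
(b) Δv_min = 74.210 km/s
(c) λ_dB = 9.802 nm

Step-by-step:

(a) From the uncertainty principle:
Δp_min = ℏ/(2Δx) = (1.055e-34 J·s)/(2 × 7.800e-10 m) = 6.760e-26 kg·m/s

(b) The velocity uncertainty:
Δv = Δp/m = (6.760e-26 kg·m/s)/(9.109e-31 kg) = 7.421e+04 m/s = 74.210 km/s

(c) The de Broglie wavelength for this momentum:
λ = h/p = (6.626e-34 J·s)/(6.760e-26 kg·m/s) = 9.802e-09 m = 9.802 nm

Note: The de Broglie wavelength is comparable to the localization size, as expected from wave-particle duality.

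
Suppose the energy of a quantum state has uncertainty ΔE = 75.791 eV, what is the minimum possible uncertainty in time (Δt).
4.342 as

Using the energy-time uncertainty principle:
ΔEΔt ≥ ℏ/2

The minimum uncertainty in time is:
Δt_min = ℏ/(2ΔE)
Δt_min = (1.055e-34 J·s) / (2 × 1.214e-17 J)
Δt_min = 4.342e-18 s = 4.342 as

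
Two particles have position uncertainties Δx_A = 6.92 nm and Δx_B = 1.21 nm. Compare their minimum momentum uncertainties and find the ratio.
Particle B has the larger minimum momentum uncertainty, by a factor of 5.72.

For each particle, the minimum momentum uncertainty is Δp_min = ℏ/(2Δx):

Particle A: Δp_A = ℏ/(2×6.920e-09 m) = 7.620e-27 kg·m/s
Particle B: Δp_B = ℏ/(2×1.210e-09 m) = 4.358e-26 kg·m/s

Ratio: Δp_B/Δp_A = 5.72

Since Δp_min ∝ 1/Δx, the particle with smaller position uncertainty (B) has larger momentum uncertainty.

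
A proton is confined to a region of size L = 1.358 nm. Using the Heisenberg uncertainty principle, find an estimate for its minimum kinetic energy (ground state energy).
2.813 μeV

Using the uncertainty principle to estimate ground state energy:

1. The position uncertainty is approximately the confinement size:
   Δx ≈ L = 1.358e-09 m

2. From ΔxΔp ≥ ℏ/2, the minimum momentum uncertainty is:
   Δp ≈ ℏ/(2L) = 3.883e-26 kg·m/s

3. The kinetic energy is approximately:
   KE ≈ (Δp)²/(2m) = (3.883e-26)²/(2 × 1.673e-27 kg)
   KE ≈ 4.507e-25 J = 2.813 μeV

This is an order-of-magnitude estimate of the ground state energy.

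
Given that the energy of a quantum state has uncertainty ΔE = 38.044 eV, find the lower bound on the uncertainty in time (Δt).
8.651 as

Using the energy-time uncertainty principle:
ΔEΔt ≥ ℏ/2

The minimum uncertainty in time is:
Δt_min = ℏ/(2ΔE)
Δt_min = (1.055e-34 J·s) / (2 × 6.095e-18 J)
Δt_min = 8.651e-18 s = 8.651 as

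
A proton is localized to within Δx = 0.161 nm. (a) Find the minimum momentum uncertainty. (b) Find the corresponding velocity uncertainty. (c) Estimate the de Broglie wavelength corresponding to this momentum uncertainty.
(a) Δp_min = 3.275 × 10^-25 kg·m/s
(b) Δv_min = 195.804 m/s
(c) λ_dB = 2.023 nm

Step-by-step:

(a) From the uncertainty principle:
Δp_min = ℏ/(2Δx) = (1.055e-34 J·s)/(2 × 1.610e-10 m) = 3.275e-25 kg·m/s

(b) The velocity uncertainty:
Δv = Δp/m = (3.275e-25 kg·m/s)/(1.673e-27 kg) = 1.958e+02 m/s = 195.804 m/s

(c) The de Broglie wavelength for this momentum:
λ = h/p = (6.626e-34 J·s)/(3.275e-25 kg·m/s) = 2.023e-09 m = 2.023 nm

Note: The de Broglie wavelength is comparable to the localization size, as expected from wave-particle duality.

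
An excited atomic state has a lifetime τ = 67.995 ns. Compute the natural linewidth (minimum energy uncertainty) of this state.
4.840 neV

Using the energy-time uncertainty principle:
ΔEΔt ≥ ℏ/2

The lifetime τ represents the time uncertainty Δt.
The natural linewidth (minimum energy uncertainty) is:

ΔE = ℏ/(2τ)
ΔE = (1.055e-34 J·s) / (2 × 6.800e-08 s)
ΔE = 7.755e-28 J = 4.840 neV

This natural linewidth limits the precision of spectroscopic measurements.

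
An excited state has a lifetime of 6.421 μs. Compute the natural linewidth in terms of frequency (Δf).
12.393 kHz

Using the energy-time uncertainty principle and E = hf:
ΔEΔt ≥ ℏ/2
hΔf·Δt ≥ ℏ/2

The minimum frequency uncertainty is:
Δf = ℏ/(2hτ) = 1/(4πτ)
Δf = 1/(4π × 6.421e-06 s)
Δf = 1.239e+04 Hz = 12.393 kHz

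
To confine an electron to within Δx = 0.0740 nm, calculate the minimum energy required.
1.739 eV

Localizing a particle requires giving it sufficient momentum uncertainty:

1. From uncertainty principle: Δp ≥ ℏ/(2Δx)
   Δp_min = (1.055e-34 J·s) / (2 × 7.400e-11 m)
   Δp_min = 7.125e-25 kg·m/s

2. This momentum uncertainty corresponds to kinetic energy:
   KE ≈ (Δp)²/(2m) = (7.125e-25)²/(2 × 9.109e-31 kg)
   KE = 2.787e-19 J = 1.739 eV

Tighter localization requires more energy.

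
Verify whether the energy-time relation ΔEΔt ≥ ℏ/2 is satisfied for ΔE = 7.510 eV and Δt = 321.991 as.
Yes, it satisfies the uncertainty relation.

Calculate the product ΔEΔt:
ΔE = 7.510 eV = 1.203e-18 J
ΔEΔt = (1.203e-18 J) × (3.220e-16 s)
ΔEΔt = 3.874e-34 J·s

Compare to the minimum allowed value ℏ/2:
ℏ/2 = 5.273e-35 J·s

Since ΔEΔt = 3.874e-34 J·s ≥ 5.273e-35 J·s = ℏ/2,
this satisfies the uncertainty relation.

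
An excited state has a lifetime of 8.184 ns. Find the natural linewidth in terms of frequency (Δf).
9.724 MHz

Using the energy-time uncertainty principle and E = hf:
ΔEΔt ≥ ℏ/2
hΔf·Δt ≥ ℏ/2

The minimum frequency uncertainty is:
Δf = ℏ/(2hτ) = 1/(4πτ)
Δf = 1/(4π × 8.184e-09 s)
Δf = 9.724e+06 Hz = 9.724 MHz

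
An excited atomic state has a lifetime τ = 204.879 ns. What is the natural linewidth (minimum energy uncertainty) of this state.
1.606 neV

Using the energy-time uncertainty principle:
ΔEΔt ≥ ℏ/2

The lifetime τ represents the time uncertainty Δt.
The natural linewidth (minimum energy uncertainty) is:

ΔE = ℏ/(2τ)
ΔE = (1.055e-34 J·s) / (2 × 2.049e-07 s)
ΔE = 2.574e-28 J = 1.606 neV

This natural linewidth limits the precision of spectroscopic measurements.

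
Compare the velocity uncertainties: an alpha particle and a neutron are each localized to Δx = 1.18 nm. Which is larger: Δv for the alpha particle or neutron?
The neutron has the larger minimum velocity uncertainty, by a ratio of 4.0.

For both particles, Δp_min = ℏ/(2Δx) = 4.469e-26 kg·m/s (same for both).

The velocity uncertainty is Δv = Δp/m:
- alpha particle: Δv = 4.469e-26 / 6.645e-27 = 6.725e+00 m/s = 6.725 m/s
- neutron: Δv = 4.469e-26 / 1.675e-27 = 2.668e+01 m/s = 26.679 m/s

Ratio: 2.668e+01 / 6.725e+00 = 4.0

The lighter particle has larger velocity uncertainty because Δv ∝ 1/m.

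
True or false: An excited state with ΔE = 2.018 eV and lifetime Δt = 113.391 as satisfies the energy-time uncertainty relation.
No, it violates the uncertainty relation.

Calculate the product ΔEΔt:
ΔE = 2.018 eV = 3.233e-19 J
ΔEΔt = (3.233e-19 J) × (1.134e-16 s)
ΔEΔt = 3.666e-35 J·s

Compare to the minimum allowed value ℏ/2:
ℏ/2 = 5.273e-35 J·s

Since ΔEΔt = 3.666e-35 J·s < 5.273e-35 J·s = ℏ/2,
this violates the uncertainty relation.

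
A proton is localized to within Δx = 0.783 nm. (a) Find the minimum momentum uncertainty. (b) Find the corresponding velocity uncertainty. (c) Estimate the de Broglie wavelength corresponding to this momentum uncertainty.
(a) Δp_min = 6.734 × 10^-26 kg·m/s
(b) Δv_min = 40.261 m/s
(c) λ_dB = 9.839 nm

Step-by-step:

(a) From the uncertainty principle:
Δp_min = ℏ/(2Δx) = (1.055e-34 J·s)/(2 × 7.830e-10 m) = 6.734e-26 kg·m/s

(b) The velocity uncertainty:
Δv = Δp/m = (6.734e-26 kg·m/s)/(1.673e-27 kg) = 4.026e+01 m/s = 40.261 m/s

(c) The de Broglie wavelength for this momentum:
λ = h/p = (6.626e-34 J·s)/(6.734e-26 kg·m/s) = 9.839e-09 m = 9.839 nm

Note: The de Broglie wavelength is comparable to the localization size, as expected from wave-particle duality.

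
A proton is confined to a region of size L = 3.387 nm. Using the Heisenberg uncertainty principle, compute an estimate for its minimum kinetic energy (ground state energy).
452.193 neV

Using the uncertainty principle to estimate ground state energy:

1. The position uncertainty is approximately the confinement size:
   Δx ≈ L = 3.387e-09 m

2. From ΔxΔp ≥ ℏ/2, the minimum momentum uncertainty is:
   Δp ≈ ℏ/(2L) = 1.557e-26 kg·m/s

3. The kinetic energy is approximately:
   KE ≈ (Δp)²/(2m) = (1.557e-26)²/(2 × 1.673e-27 kg)
   KE ≈ 7.245e-26 J = 452.193 neV

This is an order-of-magnitude estimate of the ground state energy.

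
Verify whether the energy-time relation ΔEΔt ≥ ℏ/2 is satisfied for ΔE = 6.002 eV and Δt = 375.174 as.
Yes, it satisfies the uncertainty relation.

Calculate the product ΔEΔt:
ΔE = 6.002 eV = 9.616e-19 J
ΔEΔt = (9.616e-19 J) × (3.752e-16 s)
ΔEΔt = 3.608e-34 J·s

Compare to the minimum allowed value ℏ/2:
ℏ/2 = 5.273e-35 J·s

Since ΔEΔt = 3.608e-34 J·s ≥ 5.273e-35 J·s = ℏ/2,
this satisfies the uncertainty relation.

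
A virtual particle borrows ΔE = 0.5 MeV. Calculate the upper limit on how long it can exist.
658.212 ys

Using the energy-time uncertainty principle:
ΔEΔt ≥ ℏ/2

For a virtual particle borrowing energy ΔE, the maximum lifetime is:
Δt_max = ℏ/(2ΔE)

Converting energy:
ΔE = 0.5 MeV = 8.011e-14 J

Δt_max = (1.055e-34 J·s) / (2 × 8.011e-14 J)
Δt_max = 6.582e-22 s = 658.212 ys

Virtual particles with higher borrowed energy exist for shorter times.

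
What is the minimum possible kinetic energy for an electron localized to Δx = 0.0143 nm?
46.579 eV

Localizing a particle requires giving it sufficient momentum uncertainty:

1. From uncertainty principle: Δp ≥ ℏ/(2Δx)
   Δp_min = (1.055e-34 J·s) / (2 × 1.430e-11 m)
   Δp_min = 3.687e-24 kg·m/s

2. This momentum uncertainty corresponds to kinetic energy:
   KE ≈ (Δp)²/(2m) = (3.687e-24)²/(2 × 9.109e-31 kg)
   KE = 7.463e-18 J = 46.579 eV

Tighter localization requires more energy.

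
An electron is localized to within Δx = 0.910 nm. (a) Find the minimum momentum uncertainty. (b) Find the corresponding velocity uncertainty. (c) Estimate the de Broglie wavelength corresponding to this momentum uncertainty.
(a) Δp_min = 5.794 × 10^-26 kg·m/s
(b) Δv_min = 63.609 km/s
(c) λ_dB = 11.435 nm

Step-by-step:

(a) From the uncertainty principle:
Δp_min = ℏ/(2Δx) = (1.055e-34 J·s)/(2 × 9.100e-10 m) = 5.794e-26 kg·m/s

(b) The velocity uncertainty:
Δv = Δp/m = (5.794e-26 kg·m/s)/(9.109e-31 kg) = 6.361e+04 m/s = 63.609 km/s

(c) The de Broglie wavelength for this momentum:
λ = h/p = (6.626e-34 J·s)/(5.794e-26 kg·m/s) = 1.144e-08 m = 11.435 nm

Note: The de Broglie wavelength is comparable to the localization size, as expected from wave-particle duality.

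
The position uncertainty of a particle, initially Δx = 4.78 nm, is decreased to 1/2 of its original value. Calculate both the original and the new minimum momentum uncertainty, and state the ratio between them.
Original Δp_min = 1.103 × 10^-26 kg·m/s; new Δp'_min = 2.206 × 10^-26 kg·m/s; ratio Δp'_min/Δp_min = 2.

From the uncertainty principle ΔxΔp ≥ ℏ/2, the minimum momentum uncertainty is Δp_min = ℏ/(2Δx).

Original (Δx = 4.78 nm = 4.780e-09 m):
Δp_min = (1.055e-34 J·s)/(2 × 4.780e-09 m) = 1.103e-26 kg·m/s

When Δx → (1/2)Δx:
Δp'_min = ℏ/(2 × (1/2)Δx) = 2 × ℏ/(2Δx) = 2 × Δp_min
Δp'_min = 2 × 1.103e-26 kg·m/s = 2.206e-26 kg·m/s

Since Δp_min ∝ 1/Δx, when Δx is decreased to 1/2 of its original value, Δp_min increases to 2 times its original value.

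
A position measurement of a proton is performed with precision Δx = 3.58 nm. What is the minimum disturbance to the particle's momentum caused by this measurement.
1.473 × 10^-26 kg·m/s

The uncertainty principle implies that measuring position disturbs momentum:
ΔxΔp ≥ ℏ/2

When we measure position with precision Δx, we necessarily introduce a momentum uncertainty:
Δp ≥ ℏ/(2Δx)
Δp_min = (1.055e-34 J·s) / (2 × 3.580e-09 m)
Δp_min = 1.473e-26 kg·m/s

The more precisely we measure position, the greater the momentum disturbance.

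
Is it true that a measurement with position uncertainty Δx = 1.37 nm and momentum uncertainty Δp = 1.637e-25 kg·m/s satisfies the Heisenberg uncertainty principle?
Yes, it satisfies the uncertainty principle.

Calculate the product ΔxΔp:
ΔxΔp = (1.370e-09 m) × (1.637e-25 kg·m/s)
ΔxΔp = 2.243e-34 J·s

Compare to the minimum allowed value ℏ/2:
ℏ/2 = 5.273e-35 J·s

Since ΔxΔp = 2.243e-34 J·s ≥ 5.273e-35 J·s = ℏ/2,
the measurement satisfies the uncertainty principle.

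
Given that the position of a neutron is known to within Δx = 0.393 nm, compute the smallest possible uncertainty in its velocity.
80.105 m/s

Using the Heisenberg uncertainty principle and Δp = mΔv:
ΔxΔp ≥ ℏ/2
Δx(mΔv) ≥ ℏ/2

The minimum uncertainty in velocity is:
Δv_min = ℏ/(2mΔx)
Δv_min = (1.055e-34 J·s) / (2 × 1.675e-27 kg × 3.930e-10 m)
Δv_min = 8.010e+01 m/s = 80.105 m/s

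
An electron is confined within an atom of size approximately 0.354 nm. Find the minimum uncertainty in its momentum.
1.490 × 10^-25 kg·m/s

Using the Heisenberg uncertainty principle:
ΔxΔp ≥ ℏ/2

With Δx ≈ L = 3.540e-10 m (the confinement size):
Δp_min = ℏ/(2Δx)
Δp_min = (1.055e-34 J·s) / (2 × 3.540e-10 m)
Δp_min = 1.490e-25 kg·m/s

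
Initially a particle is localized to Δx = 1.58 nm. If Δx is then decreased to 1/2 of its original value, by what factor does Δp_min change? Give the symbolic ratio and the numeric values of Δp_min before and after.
Original Δp_min = 3.337 × 10^-26 kg·m/s; new Δp'_min = 6.675 × 10^-26 kg·m/s; ratio Δp'_min/Δp_min = 2.

From the uncertainty principle ΔxΔp ≥ ℏ/2, the minimum momentum uncertainty is Δp_min = ℏ/(2Δx).

Original (Δx = 1.58 nm = 1.580e-09 m):
Δp_min = (1.055e-34 J·s)/(2 × 1.580e-09 m) = 3.337e-26 kg·m/s

When Δx → (1/2)Δx:
Δp'_min = ℏ/(2 × (1/2)Δx) = 2 × ℏ/(2Δx) = 2 × Δp_min
Δp'_min = 2 × 3.337e-26 kg·m/s = 6.675e-26 kg·m/s

Since Δp_min ∝ 1/Δx, when Δx is decreased to 1/2 of its original value, Δp_min increases to 2 times its original value.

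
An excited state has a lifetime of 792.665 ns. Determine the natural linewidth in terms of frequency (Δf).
100.392 kHz

Using the energy-time uncertainty principle and E = hf:
ΔEΔt ≥ ℏ/2
hΔf·Δt ≥ ℏ/2

The minimum frequency uncertainty is:
Δf = ℏ/(2hτ) = 1/(4πτ)
Δf = 1/(4π × 7.927e-07 s)
Δf = 1.004e+05 Hz = 100.392 kHz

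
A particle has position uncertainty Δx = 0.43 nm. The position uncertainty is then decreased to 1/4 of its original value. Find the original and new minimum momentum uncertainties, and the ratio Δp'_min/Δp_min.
Original Δp_min = 1.226 × 10^-25 kg·m/s; new Δp'_min = 4.905 × 10^-25 kg·m/s; ratio Δp'_min/Δp_min = 4.

From the uncertainty principle ΔxΔp ≥ ℏ/2, the minimum momentum uncertainty is Δp_min = ℏ/(2Δx).

Original (Δx = 0.43 nm = 4.300e-10 m):
Δp_min = (1.055e-34 J·s)/(2 × 4.300e-10 m) = 1.226e-25 kg·m/s

When Δx → (1/4)Δx:
Δp'_min = ℏ/(2 × (1/4)Δx) = 4 × ℏ/(2Δx) = 4 × Δp_min
Δp'_min = 4 × 1.226e-25 kg·m/s = 4.905e-25 kg·m/s

Since Δp_min ∝ 1/Δx, when Δx is decreased to 1/4 of its original value, Δp_min increases to 4 times its original value.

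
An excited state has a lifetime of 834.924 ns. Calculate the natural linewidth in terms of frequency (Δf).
95.311 kHz

Using the energy-time uncertainty principle and E = hf:
ΔEΔt ≥ ℏ/2
hΔf·Δt ≥ ℏ/2

The minimum frequency uncertainty is:
Δf = ℏ/(2hτ) = 1/(4πτ)
Δf = 1/(4π × 8.349e-07 s)
Δf = 9.531e+04 Hz = 95.311 kHz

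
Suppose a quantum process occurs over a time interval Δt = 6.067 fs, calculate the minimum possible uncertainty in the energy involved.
54.245 meV

Using the energy-time uncertainty principle:
ΔEΔt ≥ ℏ/2

The minimum uncertainty in energy is:
ΔE_min = ℏ/(2Δt)
ΔE_min = (1.055e-34 J·s) / (2 × 6.067e-15 s)
ΔE_min = 8.691e-21 J = 54.245 meV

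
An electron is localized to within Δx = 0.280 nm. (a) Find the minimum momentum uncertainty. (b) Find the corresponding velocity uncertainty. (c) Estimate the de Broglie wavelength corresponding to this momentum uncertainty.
(a) Δp_min = 1.883 × 10^-25 kg·m/s
(b) Δv_min = 206.728 km/s
(c) λ_dB = 3.519 nm

Step-by-step:

(a) From the uncertainty principle:
Δp_min = ℏ/(2Δx) = (1.055e-34 J·s)/(2 × 2.800e-10 m) = 1.883e-25 kg·m/s

(b) The velocity uncertainty:
Δv = Δp/m = (1.883e-25 kg·m/s)/(9.109e-31 kg) = 2.067e+05 m/s = 206.728 km/s

(c) The de Broglie wavelength for this momentum:
λ = h/p = (6.626e-34 J·s)/(1.883e-25 kg·m/s) = 3.519e-09 m = 3.519 nm

Note: The de Broglie wavelength is comparable to the localization size, as expected from wave-particle duality.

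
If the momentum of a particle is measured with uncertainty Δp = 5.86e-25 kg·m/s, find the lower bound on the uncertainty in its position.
89.981 pm

Using the Heisenberg uncertainty principle:
ΔxΔp ≥ ℏ/2

The minimum uncertainty in position is:
Δx_min = ℏ/(2Δp)
Δx_min = (1.055e-34 J·s) / (2 × 5.860e-25 kg·m/s)
Δx_min = 8.998e-11 m = 89.981 pm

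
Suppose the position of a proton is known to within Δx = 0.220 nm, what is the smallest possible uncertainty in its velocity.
143.293 m/s

Using the Heisenberg uncertainty principle and Δp = mΔv:
ΔxΔp ≥ ℏ/2
Δx(mΔv) ≥ ℏ/2

The minimum uncertainty in velocity is:
Δv_min = ℏ/(2mΔx)
Δv_min = (1.055e-34 J·s) / (2 × 1.673e-27 kg × 2.200e-10 m)
Δv_min = 1.433e+02 m/s = 143.293 m/s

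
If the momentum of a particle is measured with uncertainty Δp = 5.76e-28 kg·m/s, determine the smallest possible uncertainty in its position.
91.543 nm

Using the Heisenberg uncertainty principle:
ΔxΔp ≥ ℏ/2

The minimum uncertainty in position is:
Δx_min = ℏ/(2Δp)
Δx_min = (1.055e-34 J·s) / (2 × 5.760e-28 kg·m/s)
Δx_min = 9.154e-08 m = 91.543 nm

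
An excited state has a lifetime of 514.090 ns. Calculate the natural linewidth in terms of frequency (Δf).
154.793 kHz

Using the energy-time uncertainty principle and E = hf:
ΔEΔt ≥ ℏ/2
hΔf·Δt ≥ ℏ/2

The minimum frequency uncertainty is:
Δf = ℏ/(2hτ) = 1/(4πτ)
Δf = 1/(4π × 5.141e-07 s)
Δf = 1.548e+05 Hz = 154.793 kHz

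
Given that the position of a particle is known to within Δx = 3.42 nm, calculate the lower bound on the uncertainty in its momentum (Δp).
1.542 × 10^-26 kg·m/s

Using the Heisenberg uncertainty principle:
ΔxΔp ≥ ℏ/2

The minimum uncertainty in momentum is:
Δp_min = ℏ/(2Δx)
Δp_min = (1.055e-34 J·s) / (2 × 3.420e-09 m)
Δp_min = 1.542e-26 kg·m/s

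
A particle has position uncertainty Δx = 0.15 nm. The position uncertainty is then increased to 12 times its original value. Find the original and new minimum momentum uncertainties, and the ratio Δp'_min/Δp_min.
Original Δp_min = 3.515 × 10^-25 kg·m/s; new Δp'_min = 2.929 × 10^-26 kg·m/s; ratio Δp'_min/Δp_min = 1/12.

From the uncertainty principle ΔxΔp ≥ ℏ/2, the minimum momentum uncertainty is Δp_min = ℏ/(2Δx).

Original (Δx = 0.15 nm = 1.500e-10 m):
Δp_min = (1.055e-34 J·s)/(2 × 1.500e-10 m) = 3.515e-25 kg·m/s

When Δx → 12Δx:
Δp'_min = ℏ/(2 × 12Δx) = (1/12) × ℏ/(2Δx) = (1/12) × Δp_min
Δp'_min = 1/12 × 3.515e-25 kg·m/s = 2.929e-26 kg·m/s

Since Δp_min ∝ 1/Δx, when Δx is increased to 12 times its original value, Δp_min decreases to 1/12 of its original value.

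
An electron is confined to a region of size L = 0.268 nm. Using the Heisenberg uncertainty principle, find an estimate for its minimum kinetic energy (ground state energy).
132.615 meV

Using the uncertainty principle to estimate ground state energy:

1. The position uncertainty is approximately the confinement size:
   Δx ≈ L = 2.680e-10 m

2. From ΔxΔp ≥ ℏ/2, the minimum momentum uncertainty is:
   Δp ≈ ℏ/(2L) = 1.967e-25 kg·m/s

3. The kinetic energy is approximately:
   KE ≈ (Δp)²/(2m) = (1.967e-25)²/(2 × 9.109e-31 kg)
   KE ≈ 2.125e-20 J = 132.615 meV

This is an order-of-magnitude estimate of the ground state energy.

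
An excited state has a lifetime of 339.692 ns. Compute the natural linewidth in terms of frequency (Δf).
234.264 kHz

Using the energy-time uncertainty principle and E = hf:
ΔEΔt ≥ ℏ/2
hΔf·Δt ≥ ℏ/2

The minimum frequency uncertainty is:
Δf = ℏ/(2hτ) = 1/(4πτ)
Δf = 1/(4π × 3.397e-07 s)
Δf = 2.343e+05 Hz = 234.264 kHz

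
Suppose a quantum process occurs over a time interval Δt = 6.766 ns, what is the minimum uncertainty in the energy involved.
48.641 neV

Using the energy-time uncertainty principle:
ΔEΔt ≥ ℏ/2

The minimum uncertainty in energy is:
ΔE_min = ℏ/(2Δt)
ΔE_min = (1.055e-34 J·s) / (2 × 6.766e-09 s)
ΔE_min = 7.793e-27 J = 48.641 neV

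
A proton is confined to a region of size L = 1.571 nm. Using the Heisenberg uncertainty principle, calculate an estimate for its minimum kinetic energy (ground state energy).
2.102 μeV

Using the uncertainty principle to estimate ground state energy:

1. The position uncertainty is approximately the confinement size:
   Δx ≈ L = 1.571e-09 m

2. From ΔxΔp ≥ ℏ/2, the minimum momentum uncertainty is:
   Δp ≈ ℏ/(2L) = 3.356e-26 kg·m/s

3. The kinetic energy is approximately:
   KE ≈ (Δp)²/(2m) = (3.356e-26)²/(2 × 1.673e-27 kg)
   KE ≈ 3.368e-25 J = 2.102 μeV

This is an order-of-magnitude estimate of the ground state energy.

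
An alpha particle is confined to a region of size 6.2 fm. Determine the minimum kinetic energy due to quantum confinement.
33.970 keV

Using the uncertainty principle:

1. Position uncertainty: Δx ≈ 6.200e-15 m
2. Minimum momentum uncertainty: Δp = ℏ/(2Δx) = 8.505e-21 kg·m/s
3. Minimum kinetic energy:
   KE = (Δp)²/(2m) = (8.505e-21)²/(2 × 6.645e-27 kg)
   KE = 5.443e-15 J = 33.970 keV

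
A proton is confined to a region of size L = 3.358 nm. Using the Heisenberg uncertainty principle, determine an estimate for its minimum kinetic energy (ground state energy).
460.037 neV

Using the uncertainty principle to estimate ground state energy:

1. The position uncertainty is approximately the confinement size:
   Δx ≈ L = 3.358e-09 m

2. From ΔxΔp ≥ ℏ/2, the minimum momentum uncertainty is:
   Δp ≈ ℏ/(2L) = 1.570e-26 kg·m/s

3. The kinetic energy is approximately:
   KE ≈ (Δp)²/(2m) = (1.570e-26)²/(2 × 1.673e-27 kg)
   KE ≈ 7.371e-26 J = 460.037 neV

This is an order-of-magnitude estimate of the ground state energy.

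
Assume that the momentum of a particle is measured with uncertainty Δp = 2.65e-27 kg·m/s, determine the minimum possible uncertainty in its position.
19.898 nm

Using the Heisenberg uncertainty principle:
ΔxΔp ≥ ℏ/2

The minimum uncertainty in position is:
Δx_min = ℏ/(2Δp)
Δx_min = (1.055e-34 J·s) / (2 × 2.650e-27 kg·m/s)
Δx_min = 1.990e-08 m = 19.898 nm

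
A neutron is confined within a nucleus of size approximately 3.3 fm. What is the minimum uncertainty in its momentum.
1.598 × 10^-20 kg·m/s

Using the Heisenberg uncertainty principle:
ΔxΔp ≥ ℏ/2

With Δx ≈ L = 3.300e-15 m (the confinement size):
Δp_min = ℏ/(2Δx)
Δp_min = (1.055e-34 J·s) / (2 × 3.300e-15 m)
Δp_min = 1.598e-20 kg·m/s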